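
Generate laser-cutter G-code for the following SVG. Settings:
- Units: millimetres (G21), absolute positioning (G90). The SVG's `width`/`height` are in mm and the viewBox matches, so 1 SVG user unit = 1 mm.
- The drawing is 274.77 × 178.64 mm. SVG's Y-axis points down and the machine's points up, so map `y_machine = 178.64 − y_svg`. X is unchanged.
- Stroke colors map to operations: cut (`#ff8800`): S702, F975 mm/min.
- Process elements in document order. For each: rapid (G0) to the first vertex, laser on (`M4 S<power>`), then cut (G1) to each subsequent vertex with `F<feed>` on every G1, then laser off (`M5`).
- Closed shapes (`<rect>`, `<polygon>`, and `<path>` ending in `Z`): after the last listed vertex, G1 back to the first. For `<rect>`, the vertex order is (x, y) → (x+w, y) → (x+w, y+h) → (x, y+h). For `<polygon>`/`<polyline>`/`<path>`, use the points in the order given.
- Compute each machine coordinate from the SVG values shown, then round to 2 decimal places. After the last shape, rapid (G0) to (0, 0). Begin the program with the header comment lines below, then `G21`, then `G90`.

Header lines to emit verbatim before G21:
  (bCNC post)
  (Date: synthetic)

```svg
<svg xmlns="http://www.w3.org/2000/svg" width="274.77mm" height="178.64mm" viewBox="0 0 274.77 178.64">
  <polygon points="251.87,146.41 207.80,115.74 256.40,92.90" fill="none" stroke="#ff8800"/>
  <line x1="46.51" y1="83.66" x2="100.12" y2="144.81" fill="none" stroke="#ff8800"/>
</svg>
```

Since the viewBox matches the mm dimensions, user units are millimetres directly. The only transform is the Y-flip y_m = 178.64 − y_svg.

Shape 1 is a regular polygon drawn with `<polygon>`. Its stroke #ff8800 means cut at S702, F975. After flipping Y the toolpath is (251.87,32.23) → (207.80,62.90) → (256.40,85.74) → (251.87,32.23), returning to the start.

Shape 2 is a line segment drawn with `<line>`. Its stroke #ff8800 means cut at S702, F975. After flipping Y the toolpath is (46.51,94.98) → (100.12,33.83).

(bCNC post)
(Date: synthetic)
G21
G90
G0 X251.87 Y32.23
M4 S702
G1 X207.80 Y62.90 F975
G1 X256.40 Y85.74 F975
G1 X251.87 Y32.23 F975
M5
G0 X46.51 Y94.98
M4 S702
G1 X100.12 Y33.83 F975
M5
G0 X0.00 Y0.00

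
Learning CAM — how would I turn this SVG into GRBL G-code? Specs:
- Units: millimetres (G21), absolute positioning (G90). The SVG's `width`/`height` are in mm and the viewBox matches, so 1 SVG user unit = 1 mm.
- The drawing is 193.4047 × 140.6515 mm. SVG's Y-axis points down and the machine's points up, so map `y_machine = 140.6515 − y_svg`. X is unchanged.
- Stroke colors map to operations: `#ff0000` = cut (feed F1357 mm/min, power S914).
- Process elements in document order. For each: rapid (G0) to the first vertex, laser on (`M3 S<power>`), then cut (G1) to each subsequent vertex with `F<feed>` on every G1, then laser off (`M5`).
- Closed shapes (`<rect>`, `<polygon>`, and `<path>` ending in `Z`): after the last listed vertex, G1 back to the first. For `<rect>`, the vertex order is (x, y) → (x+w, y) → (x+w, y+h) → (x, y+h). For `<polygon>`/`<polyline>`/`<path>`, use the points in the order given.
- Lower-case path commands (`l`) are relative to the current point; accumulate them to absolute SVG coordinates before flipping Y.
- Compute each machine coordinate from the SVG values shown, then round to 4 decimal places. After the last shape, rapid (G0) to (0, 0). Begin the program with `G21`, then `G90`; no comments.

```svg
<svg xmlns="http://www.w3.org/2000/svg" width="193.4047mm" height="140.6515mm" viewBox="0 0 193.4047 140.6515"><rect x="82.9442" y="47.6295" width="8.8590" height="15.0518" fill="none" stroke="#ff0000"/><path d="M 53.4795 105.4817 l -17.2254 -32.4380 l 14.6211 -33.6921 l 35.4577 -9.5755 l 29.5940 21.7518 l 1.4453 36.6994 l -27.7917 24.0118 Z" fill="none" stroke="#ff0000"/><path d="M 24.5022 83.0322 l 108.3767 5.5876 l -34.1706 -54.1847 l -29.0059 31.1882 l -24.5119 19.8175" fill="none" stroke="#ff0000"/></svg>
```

Since the viewBox matches the mm dimensions, user units are millimetres directly. The only transform is the Y-flip y_m = 140.6515 − y_svg.

Shape 1 is a rectangle drawn with `<rect>`. Its stroke #ff0000 means cut at S914, F1357. After flipping Y the toolpath is (82.9442,93.0220) → (91.8032,93.0220) → (91.8032,77.9702) → (82.9442,77.9702) → (82.9442,93.0220), returning to the start.

Shape 2 is a regular polygon drawn with `<path>`. Its stroke #ff0000 means cut at S914, F1357. After flipping Y the toolpath is (53.4795,35.1698) → (36.2541,67.6078) → (50.8752,101.2999) → (86.3329,110.8754) → (115.9269,89.1236) → (117.3722,52.4242) → (89.5805,28.4124) → (53.4795,35.1698), returning to the start.

Shape 3 is a open polyline drawn with `<path>`. Its stroke #ff0000 means cut at S914, F1357. After flipping Y the toolpath is (24.5022,57.6193) → (132.8789,52.0317) → (98.7083,106.2164) → (69.7024,75.0282) → (45.1905,55.2107).

G21
G90
G0 X82.9442 Y93.0220
M3 S914
G1 X91.8032 Y93.0220 F1357
G1 X91.8032 Y77.9702 F1357
G1 X82.9442 Y77.9702 F1357
G1 X82.9442 Y93.0220 F1357
M5
G0 X53.4795 Y35.1698
M3 S914
G1 X36.2541 Y67.6078 F1357
G1 X50.8752 Y101.2999 F1357
G1 X86.3329 Y110.8754 F1357
G1 X115.9269 Y89.1236 F1357
G1 X117.3722 Y52.4242 F1357
G1 X89.5805 Y28.4124 F1357
G1 X53.4795 Y35.1698 F1357
M5
G0 X24.5022 Y57.6193
M3 S914
G1 X132.8789 Y52.0317 F1357
G1 X98.7083 Y106.2164 F1357
G1 X69.7024 Y75.0282 F1357
G1 X45.1905 Y55.2107 F1357
M5
G0 X0.0000 Y0.0000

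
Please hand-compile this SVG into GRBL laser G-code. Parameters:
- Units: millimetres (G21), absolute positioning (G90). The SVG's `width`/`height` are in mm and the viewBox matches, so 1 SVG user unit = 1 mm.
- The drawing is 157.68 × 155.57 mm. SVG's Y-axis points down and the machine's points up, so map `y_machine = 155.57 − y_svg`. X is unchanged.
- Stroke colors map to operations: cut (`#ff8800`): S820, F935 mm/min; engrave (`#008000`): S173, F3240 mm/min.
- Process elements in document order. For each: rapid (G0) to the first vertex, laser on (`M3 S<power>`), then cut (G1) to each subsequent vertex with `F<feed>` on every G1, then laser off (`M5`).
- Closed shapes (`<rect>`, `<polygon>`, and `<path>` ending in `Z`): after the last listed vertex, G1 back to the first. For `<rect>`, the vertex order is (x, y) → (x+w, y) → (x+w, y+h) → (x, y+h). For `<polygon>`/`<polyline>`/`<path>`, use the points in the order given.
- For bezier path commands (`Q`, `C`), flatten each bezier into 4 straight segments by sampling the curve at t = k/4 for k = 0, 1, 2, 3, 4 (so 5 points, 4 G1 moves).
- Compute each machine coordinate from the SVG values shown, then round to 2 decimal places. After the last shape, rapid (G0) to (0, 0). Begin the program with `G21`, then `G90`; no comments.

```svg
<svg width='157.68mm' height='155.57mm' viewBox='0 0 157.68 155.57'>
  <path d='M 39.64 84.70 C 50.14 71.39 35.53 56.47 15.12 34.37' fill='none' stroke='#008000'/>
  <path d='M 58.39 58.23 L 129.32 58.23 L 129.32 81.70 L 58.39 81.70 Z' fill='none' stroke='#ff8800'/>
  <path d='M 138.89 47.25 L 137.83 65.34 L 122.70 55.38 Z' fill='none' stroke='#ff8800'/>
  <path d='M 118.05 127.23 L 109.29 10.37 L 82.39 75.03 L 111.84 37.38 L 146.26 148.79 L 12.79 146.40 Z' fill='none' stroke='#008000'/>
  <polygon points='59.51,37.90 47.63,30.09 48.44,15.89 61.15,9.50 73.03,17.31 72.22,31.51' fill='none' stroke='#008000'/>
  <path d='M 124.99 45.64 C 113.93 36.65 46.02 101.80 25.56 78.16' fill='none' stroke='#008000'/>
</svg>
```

1 u = 1 mm; y_m = 155.57 − y.

[1] `<path>` cubic bezier, #008000→engrave S173 F3240: (39.64,70.87) → (43.11,81.24) → (38.97,92.74) → (29.04,105.88) → (15.12,121.20)

[2] `<path>` rectangle, #ff8800→cut S820 F935: (58.39,97.34) → (129.32,97.34) → (129.32,73.87) → (58.39,73.87) → (58.39,97.34) (closed)

[3] `<path>` regular polygon, #ff8800→cut S820 F935: (138.89,108.32) → (137.83,90.23) → (122.70,100.19) → (138.89,108.32) (closed)

[4] `<path>` closed polygon, #008000→engrave S173 F3240: (118.05,28.34) → (109.29,145.20) → (82.39,80.54) → (111.84,118.19) → (146.26,6.78) → (12.79,9.17) → (118.05,28.34) (closed)

[5] `<polygon>` regular polygon, #008000→engrave S173 F3240: (59.51,117.67) → (47.63,125.48) → (48.44,139.68) → (61.15,146.07) → (73.03,138.26) → (72.22,124.06) → (59.51,117.67) (closed)

[6] `<path>` cubic bezier, #008000→engrave S173 F3240: (124.99,109.93) → (107.67,105.32) → (78.80,88.18) → (48.17,73.78) → (25.56,77.41)

G21
G90
G0 X39.64 Y70.87
M3 S173
G1 X43.11 Y81.24 F3240
G1 X38.97 Y92.74 F3240
G1 X29.04 Y105.88 F3240
G1 X15.12 Y121.20 F3240
M5
G0 X58.39 Y97.34
M3 S820
G1 X129.32 Y97.34 F935
G1 X129.32 Y73.87 F935
G1 X58.39 Y73.87 F935
G1 X58.39 Y97.34 F935
M5
G0 X138.89 Y108.32
M3 S820
G1 X137.83 Y90.23 F935
G1 X122.70 Y100.19 F935
G1 X138.89 Y108.32 F935
M5
G0 X118.05 Y28.34
M3 S173
G1 X109.29 Y145.20 F3240
G1 X82.39 Y80.54 F3240
G1 X111.84 Y118.19 F3240
G1 X146.26 Y6.78 F3240
G1 X12.79 Y9.17 F3240
G1 X118.05 Y28.34 F3240
M5
G0 X59.51 Y117.67
M3 S173
G1 X47.63 Y125.48 F3240
G1 X48.44 Y139.68 F3240
G1 X61.15 Y146.07 F3240
G1 X73.03 Y138.26 F3240
G1 X72.22 Y124.06 F3240
G1 X59.51 Y117.67 F3240
M5
G0 X124.99 Y109.93
M3 S173
G1 X107.67 Y105.32 F3240
G1 X78.80 Y88.18 F3240
G1 X48.17 Y73.78 F3240
G1 X25.56 Y77.41 F3240
M5
G0 X0.00 Y0.00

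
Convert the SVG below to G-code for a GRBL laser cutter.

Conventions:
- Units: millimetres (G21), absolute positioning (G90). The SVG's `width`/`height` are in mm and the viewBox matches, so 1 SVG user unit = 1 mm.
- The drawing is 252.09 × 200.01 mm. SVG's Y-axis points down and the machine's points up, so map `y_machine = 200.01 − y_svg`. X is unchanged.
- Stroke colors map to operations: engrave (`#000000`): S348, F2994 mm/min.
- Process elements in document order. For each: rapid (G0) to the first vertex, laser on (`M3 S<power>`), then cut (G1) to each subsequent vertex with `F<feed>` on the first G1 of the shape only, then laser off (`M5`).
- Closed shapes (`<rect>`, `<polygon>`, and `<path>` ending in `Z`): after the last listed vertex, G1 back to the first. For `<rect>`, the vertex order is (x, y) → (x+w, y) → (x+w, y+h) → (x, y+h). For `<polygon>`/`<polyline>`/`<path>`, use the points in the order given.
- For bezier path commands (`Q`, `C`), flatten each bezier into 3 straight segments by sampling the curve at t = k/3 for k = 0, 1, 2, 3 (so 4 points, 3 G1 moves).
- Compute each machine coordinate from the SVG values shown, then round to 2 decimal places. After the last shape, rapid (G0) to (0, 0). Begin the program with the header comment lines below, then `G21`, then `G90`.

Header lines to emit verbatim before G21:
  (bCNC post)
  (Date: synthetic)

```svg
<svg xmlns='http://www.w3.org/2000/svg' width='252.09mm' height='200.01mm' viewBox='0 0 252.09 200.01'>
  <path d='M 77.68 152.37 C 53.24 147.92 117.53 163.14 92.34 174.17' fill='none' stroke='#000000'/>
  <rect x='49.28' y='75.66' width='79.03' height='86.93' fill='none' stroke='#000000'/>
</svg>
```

(bCNC post)
(Date: synthetic)
G21
G90
G0 X77.68 Y47.64
M3 S348
G1 X76.22 Y46.42 F2994
G1 X94.30 Y37.38
G1 X92.34 Y25.84
M5
G0 X49.28 Y124.35
M3 S348
G1 X128.31 Y124.35 F2994
G1 X128.31 Y37.42
G1 X49.28 Y37.42
G1 X49.28 Y124.35
M5
G0 X0.00 Y0.00

viewBox `0 0 252.09 200.01` with mm width/height → 1 unit = 1 mm. Flip: y_m = 200.01 − y_svg.

**Shape 1** — `<path>` cubic bezier, stroke `#000000` → engrave (S348, F2994). Control points (SVG): P0=(77.68,152.37), P1=(53.24,147.92), P2=(117.53,163.14), P3=(92.34,174.17); sampled at t=k/3. Machine vertices: (77.68,47.64) → (76.22,46.42) → (94.30,37.38) → (92.34,25.84). Open path.

**Shape 2** — `<rect>` rectangle, stroke `#000000` → engrave (S348, F2994). Machine vertices: (49.28,124.35) → (128.31,124.35) → (128.31,37.42) → (49.28,37.42) → (49.28,124.35). Closed: final G1 returns to the first vertex.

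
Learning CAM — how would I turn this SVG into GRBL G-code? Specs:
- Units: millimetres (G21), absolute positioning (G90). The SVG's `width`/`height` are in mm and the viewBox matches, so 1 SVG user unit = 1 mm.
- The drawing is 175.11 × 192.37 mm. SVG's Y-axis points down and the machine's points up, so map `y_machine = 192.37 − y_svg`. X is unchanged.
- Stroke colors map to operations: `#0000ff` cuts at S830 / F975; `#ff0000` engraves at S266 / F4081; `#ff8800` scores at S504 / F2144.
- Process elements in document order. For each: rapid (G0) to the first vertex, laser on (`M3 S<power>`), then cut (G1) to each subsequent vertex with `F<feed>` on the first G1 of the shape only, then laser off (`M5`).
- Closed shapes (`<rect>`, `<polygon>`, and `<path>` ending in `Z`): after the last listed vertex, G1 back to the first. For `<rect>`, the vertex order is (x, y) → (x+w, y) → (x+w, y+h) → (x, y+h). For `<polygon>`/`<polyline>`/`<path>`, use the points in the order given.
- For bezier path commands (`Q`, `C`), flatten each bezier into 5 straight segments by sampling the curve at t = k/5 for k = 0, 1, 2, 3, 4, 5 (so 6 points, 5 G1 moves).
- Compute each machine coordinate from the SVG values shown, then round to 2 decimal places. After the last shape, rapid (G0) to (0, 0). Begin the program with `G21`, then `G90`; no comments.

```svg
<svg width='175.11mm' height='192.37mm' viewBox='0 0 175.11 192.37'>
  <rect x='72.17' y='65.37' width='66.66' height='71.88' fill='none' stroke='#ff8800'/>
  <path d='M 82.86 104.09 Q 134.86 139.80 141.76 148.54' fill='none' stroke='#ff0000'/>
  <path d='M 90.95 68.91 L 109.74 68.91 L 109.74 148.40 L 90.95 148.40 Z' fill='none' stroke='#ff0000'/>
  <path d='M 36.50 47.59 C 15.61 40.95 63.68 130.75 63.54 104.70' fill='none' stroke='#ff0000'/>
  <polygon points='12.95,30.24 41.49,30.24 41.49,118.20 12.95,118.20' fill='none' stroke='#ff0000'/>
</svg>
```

G21
G90
G0 X72.17 Y127.00
M3 S504
G1 X138.83 Y127.00 F2144
G1 X138.83 Y55.12
G1 X72.17 Y55.12
G1 X72.17 Y127.00
M5
G0 X82.86 Y88.28
M3 S266
G1 X101.86 Y75.07 F4081
G1 X117.24 Y64.03
G1 X129.02 Y55.14
G1 X137.20 Y48.40
G1 X141.76 Y43.83
M5
G0 X90.95 Y123.46
M3 S266
G1 X109.74 Y123.46 F4081
G1 X109.74 Y43.97
G1 X90.95 Y43.97
G1 X90.95 Y123.46
M5
G0 X36.50 Y144.78
M3 S266
G1 X31.30 Y138.89 F4081
G1 X37.03 Y120.04
G1 X48.07 Y98.43
G1 X58.78 Y84.24
G1 X63.54 Y87.67
M5
G0 X12.95 Y162.13
M3 S266
G1 X41.49 Y162.13 F4081
G1 X41.49 Y74.17
G1 X12.95 Y74.17
G1 X12.95 Y162.13
M5
G0 X0.00 Y0.00

Since the viewBox matches the mm dimensions, user units are millimetres directly. The only transform is the Y-flip y_m = 192.37 − y_svg.

Shape 1 is a rectangle drawn with `<rect>`. Its stroke #ff8800 means score at S504, F2144. After flipping Y the toolpath is (72.17,127.00) → (138.83,127.00) → (138.83,55.12) → (72.17,55.12) → (72.17,127.00), returning to the start.

Shape 2 is a quadratic bezier drawn with `<path>`. Its stroke #ff0000 means engrave at S266, F4081. After flipping Y the toolpath is (82.86,88.28) → (101.86,75.07) → (117.24,64.03) → (129.02,55.14) → (137.20,48.40) → (141.76,43.83).

Shape 3 is a rectangle drawn with `<path>`. Its stroke #ff0000 means engrave at S266, F4081. After flipping Y the toolpath is (90.95,123.46) → (109.74,123.46) → (109.74,43.97) → (90.95,43.97) → (90.95,123.46), returning to the start.

Shape 4 is a cubic bezier drawn with `<path>`. Its stroke #ff0000 means engrave at S266, F4081. After flipping Y the toolpath is (36.50,144.78) → (31.30,138.89) → (37.03,120.04) → (48.07,98.43) → (58.78,84.24) → (63.54,87.67).

Shape 5 is a rectangle drawn with `<polygon>`. Its stroke #ff0000 means engrave at S266, F4081. After flipping Y the toolpath is (12.95,162.13) → (41.49,162.13) → (41.49,74.17) → (12.95,74.17) → (12.95,162.13), returning to the start.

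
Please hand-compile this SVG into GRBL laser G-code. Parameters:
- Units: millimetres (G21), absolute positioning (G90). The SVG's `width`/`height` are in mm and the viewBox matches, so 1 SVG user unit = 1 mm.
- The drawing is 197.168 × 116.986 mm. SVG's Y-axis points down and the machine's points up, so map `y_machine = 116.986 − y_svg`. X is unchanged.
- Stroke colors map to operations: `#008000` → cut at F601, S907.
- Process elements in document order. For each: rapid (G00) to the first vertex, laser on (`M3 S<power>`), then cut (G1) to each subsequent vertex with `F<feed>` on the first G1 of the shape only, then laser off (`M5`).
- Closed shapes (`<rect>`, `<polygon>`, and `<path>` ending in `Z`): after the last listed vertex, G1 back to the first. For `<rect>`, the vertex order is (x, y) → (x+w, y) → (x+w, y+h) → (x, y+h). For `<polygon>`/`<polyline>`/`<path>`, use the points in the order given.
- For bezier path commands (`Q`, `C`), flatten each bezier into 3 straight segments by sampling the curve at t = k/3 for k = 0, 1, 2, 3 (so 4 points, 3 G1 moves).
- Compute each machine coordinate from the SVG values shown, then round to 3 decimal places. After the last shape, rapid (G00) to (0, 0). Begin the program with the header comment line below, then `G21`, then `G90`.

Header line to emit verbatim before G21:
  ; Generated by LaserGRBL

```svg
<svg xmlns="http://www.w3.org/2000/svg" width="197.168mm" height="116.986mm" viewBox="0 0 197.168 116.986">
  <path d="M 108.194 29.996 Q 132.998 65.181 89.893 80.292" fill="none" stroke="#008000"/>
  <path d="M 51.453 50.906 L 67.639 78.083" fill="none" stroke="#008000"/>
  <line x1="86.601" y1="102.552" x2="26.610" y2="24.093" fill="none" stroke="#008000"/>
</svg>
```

; Generated by LaserGRBL
G21
G90
G00 X108.194 Y86.990
M3 S907
G1 X117.185 Y65.764 F601
G1 X111.084 Y48.998
G1 X89.893 Y36.694
M5
G00 X51.453 Y66.080
M3 S907
G1 X67.639 Y38.903 F601
M5
G00 X86.601 Y14.434
M3 S907
G1 X26.610 Y92.893 F601
M5
G00 X0.000 Y0.000

1 u = 1 mm; y_m = 116.986 − y.

[1] `<path>` quadratic bezier, #008000→cut S907 F601: (108.194,86.990) → (117.185,65.764) → (111.084,48.998) → (89.893,36.694)

[2] `<path>` line segment, #008000→cut S907 F601: (51.453,66.080) → (67.639,38.903)

[3] `<line>` line segment, #008000→cut S907 F601: (86.601,14.434) → (26.610,92.893)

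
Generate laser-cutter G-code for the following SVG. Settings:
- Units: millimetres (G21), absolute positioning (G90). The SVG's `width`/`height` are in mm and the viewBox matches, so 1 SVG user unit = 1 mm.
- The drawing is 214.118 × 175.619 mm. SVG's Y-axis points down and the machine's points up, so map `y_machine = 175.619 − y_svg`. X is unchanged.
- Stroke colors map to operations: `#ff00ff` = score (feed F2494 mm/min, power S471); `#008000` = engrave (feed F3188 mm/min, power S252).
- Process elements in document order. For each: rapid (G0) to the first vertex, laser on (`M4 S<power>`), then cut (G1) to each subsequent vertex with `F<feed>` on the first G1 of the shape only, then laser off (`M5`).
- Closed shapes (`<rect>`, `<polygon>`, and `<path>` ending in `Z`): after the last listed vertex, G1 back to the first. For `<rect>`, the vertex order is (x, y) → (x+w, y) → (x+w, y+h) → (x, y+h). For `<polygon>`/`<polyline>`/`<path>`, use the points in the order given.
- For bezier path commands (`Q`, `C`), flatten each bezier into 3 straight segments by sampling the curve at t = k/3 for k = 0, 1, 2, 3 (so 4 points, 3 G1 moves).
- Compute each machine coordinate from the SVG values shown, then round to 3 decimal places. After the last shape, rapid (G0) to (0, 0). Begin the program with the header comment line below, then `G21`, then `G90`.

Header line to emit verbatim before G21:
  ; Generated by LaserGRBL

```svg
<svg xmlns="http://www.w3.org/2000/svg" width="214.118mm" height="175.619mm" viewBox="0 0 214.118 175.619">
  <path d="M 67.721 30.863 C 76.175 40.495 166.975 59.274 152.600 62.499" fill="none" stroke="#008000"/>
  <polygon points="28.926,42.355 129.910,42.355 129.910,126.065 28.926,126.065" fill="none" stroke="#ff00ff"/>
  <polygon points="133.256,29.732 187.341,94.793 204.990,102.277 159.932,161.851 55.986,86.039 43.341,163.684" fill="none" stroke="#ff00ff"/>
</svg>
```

; Generated by LaserGRBL
G21
G90
G0 X67.721 Y144.756
M4 S252
G1 X96.678 Y132.990 F3188
G1 X138.862 Y120.615
G1 X152.600 Y113.120
M5
G0 X28.926 Y133.264
M4 S471
G1 X129.910 Y133.264 F2494
G1 X129.910 Y49.554
G1 X28.926 Y49.554
G1 X28.926 Y133.264
M5
G0 X133.256 Y145.887
M4 S471
G1 X187.341 Y80.826 F2494
G1 X204.990 Y73.342
G1 X159.932 Y13.768
G1 X55.986 Y89.580
G1 X43.341 Y11.935
G1 X133.256 Y145.887
M5
G0 X0.000 Y0.000

1 u = 1 mm; y_m = 175.619 − y.

[1] `<path>` cubic bezier, #008000→engrave S252 F3188: (67.721,144.756) → (96.678,132.990) → (138.862,120.615) → (152.600,113.120)

[2] `<polygon>` rectangle, #ff00ff→score S471 F2494: (28.926,133.264) → (129.910,133.264) → (129.910,49.554) → (28.926,49.554) → (28.926,133.264) (closed)

[3] `<polygon>` closed polygon, #ff00ff→score S471 F2494: (133.256,145.887) → (187.341,80.826) → (204.990,73.342) → (159.932,13.768) → (55.986,89.580) → (43.341,11.935) → (133.256,145.887) (closed)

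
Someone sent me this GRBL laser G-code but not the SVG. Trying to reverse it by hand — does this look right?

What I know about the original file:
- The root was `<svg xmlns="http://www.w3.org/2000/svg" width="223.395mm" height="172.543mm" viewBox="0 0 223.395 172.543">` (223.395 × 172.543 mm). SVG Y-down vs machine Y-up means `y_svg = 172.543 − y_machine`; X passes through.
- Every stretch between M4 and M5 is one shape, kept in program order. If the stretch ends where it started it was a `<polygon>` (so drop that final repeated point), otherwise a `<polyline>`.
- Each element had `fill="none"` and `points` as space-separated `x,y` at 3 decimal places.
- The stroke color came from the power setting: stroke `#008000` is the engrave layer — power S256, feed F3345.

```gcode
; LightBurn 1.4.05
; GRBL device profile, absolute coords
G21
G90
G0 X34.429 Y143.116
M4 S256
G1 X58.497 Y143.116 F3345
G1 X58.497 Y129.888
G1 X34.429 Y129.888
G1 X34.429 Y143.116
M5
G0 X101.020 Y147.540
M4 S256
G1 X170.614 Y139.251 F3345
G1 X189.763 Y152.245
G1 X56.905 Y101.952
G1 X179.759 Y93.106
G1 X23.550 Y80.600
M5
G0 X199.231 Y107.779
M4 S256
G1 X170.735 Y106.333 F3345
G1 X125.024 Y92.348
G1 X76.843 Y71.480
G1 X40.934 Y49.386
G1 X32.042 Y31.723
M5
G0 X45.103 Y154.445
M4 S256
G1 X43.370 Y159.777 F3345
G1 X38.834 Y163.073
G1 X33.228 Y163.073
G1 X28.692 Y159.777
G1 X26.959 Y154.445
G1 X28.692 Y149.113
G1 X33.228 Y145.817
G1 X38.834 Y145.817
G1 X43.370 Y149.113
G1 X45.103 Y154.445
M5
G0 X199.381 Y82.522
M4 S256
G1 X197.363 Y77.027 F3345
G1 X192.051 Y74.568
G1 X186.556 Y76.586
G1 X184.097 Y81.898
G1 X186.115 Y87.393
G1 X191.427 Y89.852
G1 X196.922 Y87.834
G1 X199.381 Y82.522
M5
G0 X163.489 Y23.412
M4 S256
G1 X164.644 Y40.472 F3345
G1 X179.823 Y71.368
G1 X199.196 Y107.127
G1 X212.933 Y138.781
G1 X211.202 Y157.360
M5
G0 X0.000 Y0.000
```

Machine Y-up, SVG Y-down with viewBox height 172.543, so y_svg = 172.543 − y_machine; X carries over. Every run uses S256, so all elements get stroke `#008000` (engrave).

Run 1: The run returns to its start, so emit a `<polygon>` with points (Y-flipped): 34.429,29.427 58.497,29.427 58.497,42.655 34.429,42.655.

Run 2: The run is open, so emit a `<polyline>` with points (Y-flipped): 101.020,25.003 170.614,33.292 189.763,20.298 56.905,70.591 179.759,79.437 23.550,91.943.

Run 3: The run is open, so emit a `<polyline>` with points (Y-flipped): 199.231,64.764 170.735,66.210 125.024,80.195 76.843,101.063 40.934,123.157 32.042,140.820.

Run 4: The run returns to its start, so emit a `<polygon>` with points (Y-flipped): 45.103,18.098 43.370,12.766 38.834,9.470 33.228,9.470 28.692,12.766 26.959,18.098 28.692,23.430 33.228,26.726 38.834,26.726 43.370,23.430.

Run 5: The run returns to its start, so emit a `<polygon>` with points (Y-flipped): 199.381,90.021 197.363,95.516 192.051,97.975 186.556,95.957 184.097,90.645 186.115,85.150 191.427,82.691 196.922,84.709.

Run 6: The run is open, so emit a `<polyline>` with points (Y-flipped): 163.489,149.131 164.644,132.071 179.823,101.175 199.196,65.416 212.933,33.762 211.202,15.183.

<svg xmlns="http://www.w3.org/2000/svg" width="223.395mm" height="172.543mm" viewBox="0 0 223.395 172.543">
  <polygon points="34.429,29.427 58.497,29.427 58.497,42.655 34.429,42.655" fill="none" stroke="#008000"/>
  <polyline points="101.020,25.003 170.614,33.292 189.763,20.298 56.905,70.591 179.759,79.437 23.550,91.943" fill="none" stroke="#008000"/>
  <polyline points="199.231,64.764 170.735,66.210 125.024,80.195 76.843,101.063 40.934,123.157 32.042,140.820" fill="none" stroke="#008000"/>
  <polygon points="45.103,18.098 43.370,12.766 38.834,9.470 33.228,9.470 28.692,12.766 26.959,18.098 28.692,23.430 33.228,26.726 38.834,26.726 43.370,23.430" fill="none" stroke="#008000"/>
  <polygon points="199.381,90.021 197.363,95.516 192.051,97.975 186.556,95.957 184.097,90.645 186.115,85.150 191.427,82.691 196.922,84.709" fill="none" stroke="#008000"/>
  <polyline points="163.489,149.131 164.644,132.071 179.823,101.175 199.196,65.416 212.933,33.762 211.202,15.183" fill="none" stroke="#008000"/>
</svg>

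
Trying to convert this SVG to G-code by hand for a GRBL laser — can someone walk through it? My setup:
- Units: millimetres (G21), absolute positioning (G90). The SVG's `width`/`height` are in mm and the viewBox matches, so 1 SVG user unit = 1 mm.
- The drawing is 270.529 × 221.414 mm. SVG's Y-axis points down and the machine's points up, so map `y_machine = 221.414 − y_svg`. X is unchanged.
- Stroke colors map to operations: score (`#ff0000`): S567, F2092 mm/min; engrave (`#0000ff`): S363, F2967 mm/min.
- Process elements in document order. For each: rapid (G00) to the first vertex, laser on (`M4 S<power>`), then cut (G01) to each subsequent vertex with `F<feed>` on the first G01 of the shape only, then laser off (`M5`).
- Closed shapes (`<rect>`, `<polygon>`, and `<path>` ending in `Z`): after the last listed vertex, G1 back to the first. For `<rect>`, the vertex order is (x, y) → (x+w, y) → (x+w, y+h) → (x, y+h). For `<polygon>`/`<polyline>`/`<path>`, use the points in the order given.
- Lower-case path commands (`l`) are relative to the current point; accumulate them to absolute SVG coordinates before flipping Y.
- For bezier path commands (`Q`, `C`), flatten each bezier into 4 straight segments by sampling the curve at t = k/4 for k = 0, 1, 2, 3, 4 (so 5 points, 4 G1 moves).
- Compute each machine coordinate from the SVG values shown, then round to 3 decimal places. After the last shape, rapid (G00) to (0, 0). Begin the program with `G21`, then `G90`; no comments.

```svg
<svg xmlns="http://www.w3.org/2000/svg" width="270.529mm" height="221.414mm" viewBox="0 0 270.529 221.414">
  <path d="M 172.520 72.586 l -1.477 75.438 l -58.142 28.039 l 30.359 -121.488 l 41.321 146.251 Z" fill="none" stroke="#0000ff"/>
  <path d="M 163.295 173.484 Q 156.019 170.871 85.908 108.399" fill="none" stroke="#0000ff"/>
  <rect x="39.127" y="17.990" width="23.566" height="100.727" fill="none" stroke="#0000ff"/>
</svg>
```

G21
G90
G00 X172.520 Y148.828
M4 S363
G01 X171.043 Y73.390 F2967
G01 X112.901 Y45.351
G01 X143.260 Y166.839
G01 X184.581 Y20.588
G01 X172.520 Y148.828
M5
G00 X163.295 Y47.930
M4 S363
G01 X155.730 Y52.978 F2967
G01 X140.310 Y65.508
G01 X117.036 Y85.520
G01 X85.908 Y113.015
M5
G00 X39.127 Y203.424
M4 S363
G01 X62.693 Y203.424 F2967
G01 X62.693 Y102.697
G01 X39.127 Y102.697
G01 X39.127 Y203.424
M5
G00 X0.000 Y0.000

viewBox `0 0 270.529 221.414` with mm width/height → 1 unit = 1 mm. Flip: y_m = 221.414 − y_svg.

**Shape 1** — `<path>` closed polygon, stroke `#0000ff` → engrave (S363, F2967). Machine vertices: (172.520,148.828) → (171.043,73.390) → (112.901,45.351) → (143.260,166.839) → (184.581,20.588) → (172.520,148.828). Closed: final G1 returns to the first vertex.

**Shape 2** — `<path>` quadratic bezier, stroke `#0000ff` → engrave (S363, F2967). Control points (SVG): P0=(163.295,173.484), P1=(156.019,170.871), P2=(85.908,108.399); sampled at t=k/4. Machine vertices: (163.295,47.930) → (155.730,52.978) → (140.310,65.508) → (117.036,85.520) → (85.908,113.015). Open path.

**Shape 3** — `<rect>` rectangle, stroke `#0000ff` → engrave (S363, F2967). Machine vertices: (39.127,203.424) → (62.693,203.424) → (62.693,102.697) → (39.127,102.697) → (39.127,203.424). Closed: final G1 returns to the first vertex.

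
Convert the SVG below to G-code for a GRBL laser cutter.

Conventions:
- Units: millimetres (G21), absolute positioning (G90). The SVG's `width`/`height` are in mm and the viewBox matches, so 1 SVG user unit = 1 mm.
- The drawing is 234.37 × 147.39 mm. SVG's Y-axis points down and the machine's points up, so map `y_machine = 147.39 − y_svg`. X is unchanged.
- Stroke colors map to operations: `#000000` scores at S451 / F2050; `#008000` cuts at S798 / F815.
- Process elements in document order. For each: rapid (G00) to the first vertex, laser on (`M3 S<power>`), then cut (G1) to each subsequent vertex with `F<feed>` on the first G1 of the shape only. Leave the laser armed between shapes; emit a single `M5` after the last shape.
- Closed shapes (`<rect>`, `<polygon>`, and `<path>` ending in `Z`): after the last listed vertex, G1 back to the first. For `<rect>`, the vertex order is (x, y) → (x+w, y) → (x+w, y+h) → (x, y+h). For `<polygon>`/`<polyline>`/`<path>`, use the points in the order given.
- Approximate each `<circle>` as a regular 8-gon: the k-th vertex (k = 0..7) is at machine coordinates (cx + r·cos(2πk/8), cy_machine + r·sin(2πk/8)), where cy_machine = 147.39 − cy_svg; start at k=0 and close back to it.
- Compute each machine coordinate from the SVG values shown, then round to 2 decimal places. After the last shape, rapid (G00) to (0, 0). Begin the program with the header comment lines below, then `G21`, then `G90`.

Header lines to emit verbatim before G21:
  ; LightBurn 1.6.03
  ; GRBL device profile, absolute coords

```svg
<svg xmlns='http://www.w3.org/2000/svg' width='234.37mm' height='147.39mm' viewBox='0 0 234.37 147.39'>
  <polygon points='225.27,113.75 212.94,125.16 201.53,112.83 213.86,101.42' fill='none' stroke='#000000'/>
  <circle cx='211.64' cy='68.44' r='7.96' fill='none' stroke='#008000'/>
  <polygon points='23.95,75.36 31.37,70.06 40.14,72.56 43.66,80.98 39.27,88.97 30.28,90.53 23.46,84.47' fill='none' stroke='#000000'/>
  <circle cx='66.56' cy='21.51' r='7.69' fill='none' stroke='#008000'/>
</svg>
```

; LightBurn 1.6.03
; GRBL device profile, absolute coords
G21
G90
G00 X225.27 Y33.64
M3 S451
G1 X212.94 Y22.23 F2050
G1 X201.53 Y34.56
G1 X213.86 Y45.97
G1 X225.27 Y33.64
G00 X219.60 Y78.95
M3 S798
G1 X217.27 Y84.58 F815
G1 X211.64 Y86.91
G1 X206.01 Y84.58
G1 X203.68 Y78.95
G1 X206.01 Y73.32
G1 X211.64 Y70.99
G1 X217.27 Y73.32
G1 X219.60 Y78.95
G00 X23.95 Y72.03
M3 S451
G1 X31.37 Y77.33 F2050
G1 X40.14 Y74.83
G1 X43.66 Y66.41
G1 X39.27 Y58.42
G1 X30.28 Y56.86
G1 X23.46 Y62.92
G1 X23.95 Y72.03
G00 X74.25 Y125.88
M3 S798
G1 X72.00 Y131.32 F815
G1 X66.56 Y133.57
G1 X61.12 Y131.32
G1 X58.87 Y125.88
G1 X61.12 Y120.44
G1 X66.56 Y118.19
G1 X72.00 Y120.44
G1 X74.25 Y125.88
M5
G00 X0.00 Y0.00

Since the viewBox matches the mm dimensions, user units are millimetres directly. The only transform is the Y-flip y_m = 147.39 − y_svg.

Shape 1 is a regular polygon drawn with `<polygon>`. Its stroke #000000 means score at S451, F2050. After flipping Y the toolpath is (225.27,33.64) → (212.94,22.23) → (201.53,34.56) → (213.86,45.97) → (225.27,33.64), returning to the start.

Shape 2 is a circle drawn with `<circle>`. Its stroke #008000 means cut at S798, F815. After flipping Y the toolpath is (219.60,78.95) → (217.27,84.58) → (211.64,86.91) → (206.01,84.58) → (203.68,78.95) → (206.01,73.32) → (211.64,70.99) → (217.27,73.32) → (219.60,78.95), returning to the start.

Shape 3 is a regular polygon drawn with `<polygon>`. Its stroke #000000 means score at S451, F2050. After flipping Y the toolpath is (23.95,72.03) → (31.37,77.33) → (40.14,74.83) → (43.66,66.41) → (39.27,58.42) → (30.28,56.86) → (23.46,62.92) → (23.95,72.03), returning to the start.

Shape 4 is a circle drawn with `<circle>`. Its stroke #008000 means cut at S798, F815. After flipping Y the toolpath is (74.25,125.88) → (72.00,131.32) → (66.56,133.57) → (61.12,131.32) → (58.87,125.88) → (61.12,120.44) → (66.56,118.19) → (72.00,120.44) → (74.25,125.88), returning to the start.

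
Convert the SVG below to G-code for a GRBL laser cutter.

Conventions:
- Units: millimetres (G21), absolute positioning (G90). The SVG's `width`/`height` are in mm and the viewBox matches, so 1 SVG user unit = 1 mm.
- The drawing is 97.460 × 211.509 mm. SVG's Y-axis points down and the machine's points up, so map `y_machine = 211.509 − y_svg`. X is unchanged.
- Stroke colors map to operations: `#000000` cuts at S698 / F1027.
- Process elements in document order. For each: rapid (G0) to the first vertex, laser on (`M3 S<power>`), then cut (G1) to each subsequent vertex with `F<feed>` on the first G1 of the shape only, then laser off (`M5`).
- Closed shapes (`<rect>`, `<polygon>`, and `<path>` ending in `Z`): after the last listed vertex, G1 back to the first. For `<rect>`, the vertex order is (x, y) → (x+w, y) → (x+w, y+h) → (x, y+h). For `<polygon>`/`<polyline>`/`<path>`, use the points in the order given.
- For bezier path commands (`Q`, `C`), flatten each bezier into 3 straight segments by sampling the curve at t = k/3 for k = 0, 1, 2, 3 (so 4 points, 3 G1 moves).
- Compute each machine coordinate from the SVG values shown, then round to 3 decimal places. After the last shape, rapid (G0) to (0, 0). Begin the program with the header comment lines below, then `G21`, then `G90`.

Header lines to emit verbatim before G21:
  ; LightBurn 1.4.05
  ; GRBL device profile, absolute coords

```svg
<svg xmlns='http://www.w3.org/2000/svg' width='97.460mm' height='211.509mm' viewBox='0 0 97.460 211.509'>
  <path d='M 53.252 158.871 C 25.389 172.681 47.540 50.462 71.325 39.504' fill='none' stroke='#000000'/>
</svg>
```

; LightBurn 1.4.05
; GRBL device profile, absolute coords
G21
G90
G0 X53.252 Y52.638
M3 S698
G1 X40.268 Y75.012 F1027
G1 X49.877 Y133.119
G1 X71.325 Y172.005
M5
G0 X0.000 Y0.000

Since the viewBox matches the mm dimensions, user units are millimetres directly. The only transform is the Y-flip y_m = 211.509 − y_svg.

Shape 1 is a cubic bezier drawn with `<path>`. Its stroke #000000 means cut at S698, F1027. After flipping Y the toolpath is (53.252,52.638) → (40.268,75.012) → (49.877,133.119) → (71.325,172.005).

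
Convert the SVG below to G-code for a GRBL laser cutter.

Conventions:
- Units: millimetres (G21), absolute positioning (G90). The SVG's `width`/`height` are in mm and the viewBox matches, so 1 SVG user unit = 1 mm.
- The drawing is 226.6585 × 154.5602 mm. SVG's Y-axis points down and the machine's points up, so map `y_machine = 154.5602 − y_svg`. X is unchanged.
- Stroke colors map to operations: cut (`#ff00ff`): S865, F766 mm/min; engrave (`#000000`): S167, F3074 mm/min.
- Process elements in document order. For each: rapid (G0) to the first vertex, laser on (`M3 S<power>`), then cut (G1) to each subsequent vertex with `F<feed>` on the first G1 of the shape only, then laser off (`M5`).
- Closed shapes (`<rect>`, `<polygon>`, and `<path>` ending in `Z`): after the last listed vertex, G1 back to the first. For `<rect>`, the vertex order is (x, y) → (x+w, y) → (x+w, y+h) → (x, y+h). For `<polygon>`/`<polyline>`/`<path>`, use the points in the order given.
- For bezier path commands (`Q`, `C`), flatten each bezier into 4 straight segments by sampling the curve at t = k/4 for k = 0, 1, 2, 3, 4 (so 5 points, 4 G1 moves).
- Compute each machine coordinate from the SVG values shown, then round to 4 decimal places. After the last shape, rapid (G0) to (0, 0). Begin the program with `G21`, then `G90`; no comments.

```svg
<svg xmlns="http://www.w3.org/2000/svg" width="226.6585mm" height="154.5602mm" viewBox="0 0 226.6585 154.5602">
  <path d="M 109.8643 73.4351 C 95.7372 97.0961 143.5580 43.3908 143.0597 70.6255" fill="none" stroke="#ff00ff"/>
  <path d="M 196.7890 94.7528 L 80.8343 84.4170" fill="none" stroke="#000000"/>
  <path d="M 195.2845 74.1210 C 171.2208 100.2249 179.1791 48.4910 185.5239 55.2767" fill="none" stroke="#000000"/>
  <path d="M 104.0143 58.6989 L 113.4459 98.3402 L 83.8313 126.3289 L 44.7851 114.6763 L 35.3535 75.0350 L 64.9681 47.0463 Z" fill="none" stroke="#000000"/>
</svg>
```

G21
G90
G0 X109.8643 Y81.1251
M3 S865
G1 X109.1613 Y75.4120 F766
G1 X121.3512 Y83.8700
G1 X136.0965 Y91.6580
G1 X143.0597 Y83.9347
M5
G0 X196.7890 Y59.8074
M3 S167
G1 X80.8343 Y70.1432 F3074
M5
G0 X195.2845 Y80.4392
M3 S167
G1 X182.7153 Y73.3253 F3074
G1 X179.0010 Y82.6170
G1 X180.9883 Y95.5309
G1 X185.5239 Y99.2835
M5
G0 X104.0143 Y95.8613
M3 S167
G1 X113.4459 Y56.2200 F3074
G1 X83.8313 Y28.2313
G1 X44.7851 Y39.8839
G1 X35.3535 Y79.5252
G1 X64.9681 Y107.5139
G1 X104.0143 Y95.8613
M5
G0 X0.0000 Y0.0000

1 u = 1 mm; y_m = 154.5602 − y.

[1] `<path>` cubic bezier, #ff00ff→cut S865 F766: (109.8643,81.1251) → (109.1613,75.4120) → (121.3512,83.8700) → (136.0965,91.6580) → (143.0597,83.9347)

[2] `<path>` line segment, #000000→engrave S167 F3074: (196.7890,59.8074) → (80.8343,70.1432)

[3] `<path>` cubic bezier, #000000→engrave S167 F3074: (195.2845,80.4392) → (182.7153,73.3253) → (179.0010,82.6170) → (180.9883,95.5309) → (185.5239,99.2835)

[4] `<path>` regular polygon, #000000→engrave S167 F3074: (104.0143,95.8613) → (113.4459,56.2200) → (83.8313,28.2313) → (44.7851,39.8839) → (35.3535,79.5252) → (64.9681,107.5139) → (104.0143,95.8613) (closed)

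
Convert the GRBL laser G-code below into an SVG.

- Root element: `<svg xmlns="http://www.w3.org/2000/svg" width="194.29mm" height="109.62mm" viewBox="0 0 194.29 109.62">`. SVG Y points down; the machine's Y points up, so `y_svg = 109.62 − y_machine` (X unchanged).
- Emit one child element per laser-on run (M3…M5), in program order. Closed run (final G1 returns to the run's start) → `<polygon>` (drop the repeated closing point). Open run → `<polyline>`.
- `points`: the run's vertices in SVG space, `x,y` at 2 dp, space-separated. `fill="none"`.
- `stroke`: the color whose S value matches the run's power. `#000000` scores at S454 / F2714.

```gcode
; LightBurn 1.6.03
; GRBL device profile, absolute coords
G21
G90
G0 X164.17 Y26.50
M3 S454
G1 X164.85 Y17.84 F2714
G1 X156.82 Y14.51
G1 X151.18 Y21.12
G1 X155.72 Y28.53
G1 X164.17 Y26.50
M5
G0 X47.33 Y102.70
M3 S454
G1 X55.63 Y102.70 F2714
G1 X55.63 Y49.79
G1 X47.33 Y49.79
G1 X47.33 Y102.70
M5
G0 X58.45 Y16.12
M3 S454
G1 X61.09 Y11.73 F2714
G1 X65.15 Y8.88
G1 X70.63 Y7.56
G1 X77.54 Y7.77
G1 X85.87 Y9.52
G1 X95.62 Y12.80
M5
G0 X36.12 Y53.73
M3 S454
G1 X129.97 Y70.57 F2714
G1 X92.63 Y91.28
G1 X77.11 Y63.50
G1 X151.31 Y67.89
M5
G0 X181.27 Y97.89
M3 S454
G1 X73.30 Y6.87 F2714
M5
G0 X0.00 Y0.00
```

<svg xmlns="http://www.w3.org/2000/svg" width="194.29mm" height="109.62mm" viewBox="0 0 194.29 109.62">
  <polygon points="164.17,83.12 164.85,91.78 156.82,95.11 151.18,88.50 155.72,81.09" fill="none" stroke="#000000"/>
  <polygon points="47.33,6.92 55.63,6.92 55.63,59.83 47.33,59.83" fill="none" stroke="#000000"/>
  <polyline points="58.45,93.50 61.09,97.89 65.15,100.74 70.63,102.06 77.54,101.85 85.87,100.10 95.62,96.82" fill="none" stroke="#000000"/>
  <polyline points="36.12,55.89 129.97,39.05 92.63,18.34 77.11,46.12 151.31,41.73" fill="none" stroke="#000000"/>
  <polyline points="181.27,11.73 73.30,102.75" fill="none" stroke="#000000"/>
</svg>

Each laser-on run becomes one SVG element. Flip Y back into SVG space with y_svg = 109.62 − y_machine. Every run uses S454, so all elements get stroke `#000000` (score).

Run 1: The run returns to its start, so emit a `<polygon>` with points (Y-flipped): 164.17,83.12 164.85,91.78 156.82,95.11 151.18,88.50 155.72,81.09.

Run 2: The run returns to its start, so emit a `<polygon>` with points (Y-flipped): 47.33,6.92 55.63,6.92 55.63,59.83 47.33,59.83.

Run 3: The run is open, so emit a `<polyline>` with points (Y-flipped): 58.45,93.50 61.09,97.89 65.15,100.74 70.63,102.06 77.54,101.85 85.87,100.10 95.62,96.82.

Run 4: The run is open, so emit a `<polyline>` with points (Y-flipped): 36.12,55.89 129.97,39.05 92.63,18.34 77.11,46.12 151.31,41.73.

Run 5: The run is open, so emit a `<polyline>` with points (Y-flipped): 181.27,11.73 73.30,102.75.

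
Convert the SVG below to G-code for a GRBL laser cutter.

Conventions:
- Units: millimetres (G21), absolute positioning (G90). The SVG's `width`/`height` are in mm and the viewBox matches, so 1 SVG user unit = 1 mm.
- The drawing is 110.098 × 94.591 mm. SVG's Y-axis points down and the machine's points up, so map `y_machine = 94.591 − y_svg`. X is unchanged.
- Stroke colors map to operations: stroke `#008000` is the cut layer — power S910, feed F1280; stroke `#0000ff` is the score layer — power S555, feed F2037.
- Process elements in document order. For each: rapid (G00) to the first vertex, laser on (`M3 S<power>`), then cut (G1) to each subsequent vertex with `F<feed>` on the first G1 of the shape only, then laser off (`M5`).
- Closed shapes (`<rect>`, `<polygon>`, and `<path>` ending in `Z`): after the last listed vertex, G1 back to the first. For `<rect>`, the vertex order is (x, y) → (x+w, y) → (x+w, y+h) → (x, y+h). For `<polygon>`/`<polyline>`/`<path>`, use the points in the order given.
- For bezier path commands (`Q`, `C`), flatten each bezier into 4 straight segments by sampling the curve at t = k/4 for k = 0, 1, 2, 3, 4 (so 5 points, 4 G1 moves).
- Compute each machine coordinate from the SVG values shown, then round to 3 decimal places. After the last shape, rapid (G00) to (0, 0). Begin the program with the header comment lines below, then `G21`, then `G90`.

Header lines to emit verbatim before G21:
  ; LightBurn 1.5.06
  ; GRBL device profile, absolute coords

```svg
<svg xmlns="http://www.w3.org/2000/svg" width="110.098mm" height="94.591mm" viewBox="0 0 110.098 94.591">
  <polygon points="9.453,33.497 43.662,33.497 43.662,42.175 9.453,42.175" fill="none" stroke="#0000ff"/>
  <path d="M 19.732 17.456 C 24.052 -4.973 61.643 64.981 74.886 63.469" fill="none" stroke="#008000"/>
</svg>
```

1 u = 1 mm; y_m = 94.591 − y.

[1] `<polygon>` rectangle, #0000ff→score S555 F2037: (9.453,61.094) → (43.662,61.094) → (43.662,52.416) → (9.453,52.416) → (9.453,61.094) (closed)

[2] `<path>` cubic bezier, #008000→cut S910 F1280: (19.732,77.135) → (28.310,79.195) → (43.963,61.972) → (61.289,40.828) → (74.886,31.122)

; LightBurn 1.5.06
; GRBL device profile, absolute coords
G21
G90
G00 X9.453 Y61.094
M3 S555
G1 X43.662 Y61.094 F2037
G1 X43.662 Y52.416
G1 X9.453 Y52.416
G1 X9.453 Y61.094
M5
G00 X19.732 Y77.135
M3 S910
G1 X28.310 Y79.195 F1280
G1 X43.963 Y61.972
G1 X61.289 Y40.828
G1 X74.886 Y31.122
M5
G00 X0.000 Y0.000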